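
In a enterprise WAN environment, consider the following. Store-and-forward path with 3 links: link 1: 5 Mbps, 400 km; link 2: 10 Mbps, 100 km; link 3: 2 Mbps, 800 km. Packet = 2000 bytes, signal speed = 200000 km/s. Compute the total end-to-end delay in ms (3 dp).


Packet = 2000 bytes = 16000 bits. Store-and-forward: sum (t_trans + t_prop) per link.
Link 1: t_trans = 16000/(5*10^6) s = 3.2000 ms; t_prop = 400/200000 s = 2.0000 ms; subtotal = 5.2000 ms
Link 2: t_trans = 16000/(10*10^6) s = 1.6000 ms; t_prop = 100/200000 s = 0.5000 ms; subtotal = 2.1000 ms
Link 3: t_trans = 16000/(2*10^6) s = 8.0000 ms; t_prop = 800/200000 s = 4.0000 ms; subtotal = 12.0000 ms
End-to-end = 5.2000 + 2.1000 + 12.0000 = 19.3000 ms -> 19.300 ms (3 dp)

19.300


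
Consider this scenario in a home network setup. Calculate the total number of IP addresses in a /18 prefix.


Given: CIDR prefix /18
Host bits = 32 - 18 = 14
Total addresses = 2^14 = 16384

16384


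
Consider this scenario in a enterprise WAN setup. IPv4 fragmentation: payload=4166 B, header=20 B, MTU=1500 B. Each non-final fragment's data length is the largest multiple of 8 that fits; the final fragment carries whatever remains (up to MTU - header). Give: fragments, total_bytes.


Max data per non-final fragment = floor((MTU - header)/8)*8 = floor((1500 - 20)/8)*8 = floor(1480/8)*8 = 1480 B
Final fragment needs no 8-byte alignment: it can carry up to MTU - header = 1480 B
Non-final fragments needed = ceil((payload - 1480) / 1480) = ceil(2686/1480) = ceil(1.8149) = 2
Number of fragments = 2 + 1 = 3
Fragment sizes (data): 2 * 1480 B + 1206 B (last, 1206 <= 1480 OK)
Total bytes sent = payload + n_frags * header = 4166 + 3*20 = 4166 + 60 = 4226 B

3, 4226


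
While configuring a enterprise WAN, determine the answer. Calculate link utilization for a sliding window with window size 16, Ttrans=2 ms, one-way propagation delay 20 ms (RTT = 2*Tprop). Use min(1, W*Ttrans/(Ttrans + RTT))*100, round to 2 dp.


Given: W = 16, Ttrans = 2 ms, RTT = 40 ms (= 2 * Tprop, Tprop = 20 ms)
Cycle time = Ttrans + RTT = 2 + 40 = 42 ms (first packet sent until its ACK returns)
W * Ttrans = 16 * 2 = 32 ms of sending per cycle
W * Ttrans / (Ttrans + RTT) = 32 / 42 = 0.761905
U = min(1, 0.761905) = 0.761905
U% = 76.19%

76.19


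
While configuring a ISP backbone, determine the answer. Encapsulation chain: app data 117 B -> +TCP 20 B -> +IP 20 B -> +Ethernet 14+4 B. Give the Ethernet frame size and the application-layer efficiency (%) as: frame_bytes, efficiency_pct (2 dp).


TCP segment = 117 + 20 = 137 B
IP packet = 137 + 20 = 157 B
Ethernet frame = 157 + 14 + 4 = 175 B
Efficiency = app / frame = 117 / 175 = 0.668571 = 66.8571% -> 66.86% (2 dp)

175, 66.86


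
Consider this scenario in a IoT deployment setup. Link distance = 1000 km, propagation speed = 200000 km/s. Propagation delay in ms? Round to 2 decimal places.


Given: distance = 1000 km, speed = 200000 km/s
Delay = distance / speed = 1000 / 200000 seconds
Delay in ms = 1000 * 1000 / 200000
Delay = 5.0000 ms
Rounded to 2 dp = 5.00 ms

5.00


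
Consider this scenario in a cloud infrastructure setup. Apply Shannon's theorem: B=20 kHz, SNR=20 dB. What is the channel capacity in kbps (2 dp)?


Given: B = 20 kHz, SNR = 20 dB
SNR linear = 10^(20/10) = 100
1 + SNR = 101
log2(101) = 6.6582114828
C = 20 * 1000 * 6.6582114828 = 133164.2297 bps
C = 133.164230 kbps -> 133.16 kbps (2 dp)

133.16


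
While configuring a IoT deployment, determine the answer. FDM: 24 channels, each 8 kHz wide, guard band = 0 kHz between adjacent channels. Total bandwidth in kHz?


Given: 24 channels, 8 kHz each, guard = 0 kHz
Channel bandwidth = 24 * 8 = 192 kHz
Guard bands = 23 gaps * 0 kHz = 0 kHz
Total = 192 + 0 = 192 kHz

192


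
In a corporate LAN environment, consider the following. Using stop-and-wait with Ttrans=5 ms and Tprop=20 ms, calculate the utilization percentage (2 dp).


Given: Ttrans = 5 ms, Tprop = 20 ms
RTT = 2 * Tprop = 2 * 20 = 40 ms
U = Ttrans / (Ttrans + RTT)
U = 5 / (5 + 40)
U = 5 / 45 = 0.111111
U% = 11.11%

11.11


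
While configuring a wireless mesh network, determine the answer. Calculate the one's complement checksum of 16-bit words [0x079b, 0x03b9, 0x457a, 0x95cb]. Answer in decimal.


Given words: [0x079b, 0x03b9, 0x457a, 0x95cb]
Step 1: Sum all words
Raw sum = 1947 + 953 + 17786 + 38347 = 59033
One's complement = ~59033 & 0xFFFF = 6502

6502


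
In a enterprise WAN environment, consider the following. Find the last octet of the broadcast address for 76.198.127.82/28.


Given: IP = 76.198.127.82, prefix = /28
Host bits = 32 - 28 = 4
Network last octet = 82 AND mask = 80
Host part size = 2^4 - 1 = 15
Broadcast last octet = 80 OR 15 = 95

95


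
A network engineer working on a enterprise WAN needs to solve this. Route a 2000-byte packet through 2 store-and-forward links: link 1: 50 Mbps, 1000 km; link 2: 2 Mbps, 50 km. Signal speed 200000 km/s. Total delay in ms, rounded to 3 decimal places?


Packet = 2000 bytes = 16000 bits. Store-and-forward: sum (t_trans + t_prop) per link.
Link 1: t_trans = 16000/(50*10^6) s = 0.3200 ms; t_prop = 1000/200000 s = 5.0000 ms; subtotal = 5.3200 ms
Link 2: t_trans = 16000/(2*10^6) s = 8.0000 ms; t_prop = 50/200000 s = 0.2500 ms; subtotal = 8.2500 ms
End-to-end = 5.3200 + 8.2500 = 13.5700 ms -> 13.570 ms (3 dp)

13.570


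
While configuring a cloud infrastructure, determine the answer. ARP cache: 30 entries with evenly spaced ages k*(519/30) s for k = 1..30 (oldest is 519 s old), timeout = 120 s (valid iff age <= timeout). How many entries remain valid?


Ages are k * 519/30 s for k = 1..30 (spacing = 17.3000 s).
Entry k is valid iff k * 519/30 <= 120 iff k <= 30 * 120 / 519 = 6.9364
n_valid = floor(6.9364) = 6
(n_stale = 30 - 6 = 24)

6


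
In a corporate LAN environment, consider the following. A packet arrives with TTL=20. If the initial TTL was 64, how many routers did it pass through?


Given: initial TTL = 64, received TTL = 20
Hops = initial TTL - received TTL
Hops = 64 - 20 = 44

44


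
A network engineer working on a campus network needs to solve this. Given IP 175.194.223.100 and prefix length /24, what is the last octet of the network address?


Given: IP = 175.194.223.100, prefix = /24
Subnet mask = 255.255.255.0
Last octet of IP: 100
Last octet of mask: 0
Network last octet = 100 AND 0 = 0

0


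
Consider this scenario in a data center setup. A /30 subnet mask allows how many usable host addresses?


Given: subnet mask /30
Host bits = 32 - 30 = 2
Total addresses = 2^2 = 4
Usable hosts = 4 - 2 (network + broadcast) = 2

2


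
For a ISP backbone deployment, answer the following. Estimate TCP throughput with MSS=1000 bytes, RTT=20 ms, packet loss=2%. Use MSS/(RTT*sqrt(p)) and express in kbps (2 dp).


Given: MSS = 1000 bytes, RTT = 20 ms, loss = 2%
RTT in seconds = 20 / 1000 = 0.02
Loss rate = 2% = 0.02
sqrt(loss) = sqrt(0.02) = 0.141421356237
Throughput (bytes/s) = 1000 / (0.02 * 0.141421356237) = 353553.3906
Throughput (kbps) = 353553.3906 * 8 / 1000 = 2828.427125 -> 2828.43 kbps (2 dp)

2828.43


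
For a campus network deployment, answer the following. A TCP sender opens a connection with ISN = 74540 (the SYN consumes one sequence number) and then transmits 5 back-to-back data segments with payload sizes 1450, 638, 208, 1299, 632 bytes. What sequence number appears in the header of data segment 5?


The SYN occupies sequence number ISN = 74540, so the first data byte is ISN + 1 = 74541.
SEQ of data segment i = (ISN + 1) + sum of payload sizes of segments 1..i-1.
Segment 1: SEQ = 74541, payload = 1450 bytes
Segment 2: SEQ = 75991, payload = 638 bytes
Segment 3: SEQ = 76629, payload = 208 bytes
Segment 4: SEQ = 76837, payload = 1299 bytes
Segment 5: SEQ = 78136, payload = 632 bytes
SEQ of segment 5 = 74541 + 1450 + 638 + 208 + 1299 = 78136

78136


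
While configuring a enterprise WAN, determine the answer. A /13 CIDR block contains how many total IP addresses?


Given: CIDR prefix /13
Host bits = 32 - 13 = 19
Total addresses = 2^19 = 524288

524288


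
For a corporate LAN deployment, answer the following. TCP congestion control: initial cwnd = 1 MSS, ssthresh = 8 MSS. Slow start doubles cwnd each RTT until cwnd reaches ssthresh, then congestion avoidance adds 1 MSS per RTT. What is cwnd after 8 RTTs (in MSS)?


RTT 0: cwnd = 1 MSS (initial)
RTT 1: cwnd = 2 MSS (slow start, doubled)
RTT 2: cwnd = 4 MSS (slow start, doubled)
RTT 3: cwnd = 8 MSS (slow start, doubled)
RTT 4: cwnd = 9 MSS (congestion avoidance, +1)
RTT 5: cwnd = 10 MSS (congestion avoidance, +1)
RTT 6: cwnd = 11 MSS (congestion avoidance, +1)
RTT 7: cwnd = 12 MSS (congestion avoidance, +1)
RTT 8: cwnd = 13 MSS (congestion avoidance, +1)

13


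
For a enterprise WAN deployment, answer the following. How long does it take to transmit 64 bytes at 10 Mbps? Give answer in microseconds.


Given: packet = 64 bytes, bandwidth = 10 Mbps
Packet in bits = 64 * 8 = 512 bits
Bandwidth = 10 * 10^6 = 10000000 bps
Time = 512 / 10000000 seconds
Time in us = 512 * 10^6 / 10000000 = 51.2

51.2


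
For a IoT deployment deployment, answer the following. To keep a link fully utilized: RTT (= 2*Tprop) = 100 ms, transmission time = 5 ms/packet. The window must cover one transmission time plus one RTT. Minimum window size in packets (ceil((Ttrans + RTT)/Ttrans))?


Given: Ttrans = 5 ms, RTT = 100 ms (= 2 * Tprop, Tprop = 50 ms)
Time until first ACK returns = Ttrans + RTT = 5 + 100 = 105 ms
Need W * Ttrans >= Ttrans + RTT  ->  W >= (Ttrans + RTT) / Ttrans
(Ttrans + RTT) / Ttrans = 105 / 5 = 21
W_min = ceil(21) = 21

21


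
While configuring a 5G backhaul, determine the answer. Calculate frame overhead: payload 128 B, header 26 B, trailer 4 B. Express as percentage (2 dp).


Given: payload = 128 B, header = 26 B, trailer = 4 B
Overhead bytes = header + trailer = 26 + 4 = 30
Total frame = payload + overhead = 128 + 30 = 158
Overhead % = 30 / 158 * 100 = 18.9873% -> 18.99% (2 dp)

18.99


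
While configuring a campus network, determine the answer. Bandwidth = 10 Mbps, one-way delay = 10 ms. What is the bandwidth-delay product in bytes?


Given: bandwidth = 10 Mbps, delay = 10 ms
BDP in bits = 10 * 10^6 * 10 / 1000
BDP in bits = 100000
BDP in bytes = 100000 / 8 = 12500

12500


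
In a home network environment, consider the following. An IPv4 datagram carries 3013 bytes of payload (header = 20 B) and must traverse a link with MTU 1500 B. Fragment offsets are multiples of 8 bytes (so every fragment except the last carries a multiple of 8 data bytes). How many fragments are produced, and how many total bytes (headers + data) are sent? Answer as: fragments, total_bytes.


Max data per non-final fragment = floor((MTU - header)/8)*8 = floor((1500 - 20)/8)*8 = floor(1480/8)*8 = 1480 B
Final fragment needs no 8-byte alignment: it can carry up to MTU - header = 1480 B
Non-final fragments needed = ceil((payload - 1480) / 1480) = ceil(1533/1480) = ceil(1.0358) = 2
Number of fragments = 2 + 1 = 3
Fragment sizes (data): 2 * 1480 B + 53 B (last, 53 <= 1480 OK)
Total bytes sent = payload + n_frags * header = 3013 + 3*20 = 3013 + 60 = 3073 B

3, 3073


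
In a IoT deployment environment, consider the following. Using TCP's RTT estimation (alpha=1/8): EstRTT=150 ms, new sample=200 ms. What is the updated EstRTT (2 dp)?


Given: EstRTT = 150 ms, SampleRTT = 200 ms, alpha = 1/8
New EstRTT = (1 - alpha) * EstRTT + alpha * SampleRTT
(7/8) * 150 = 131.25
(1/8) * 200 = 25
New EstRTT = 131.25 + 25 = 156.25 ms -> 156.25 ms (2 dp)

156.25


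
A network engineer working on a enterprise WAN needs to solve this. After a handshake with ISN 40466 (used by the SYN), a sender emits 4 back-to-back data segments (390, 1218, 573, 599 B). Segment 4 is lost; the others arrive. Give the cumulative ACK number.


SYN uses sequence number 40466; first data byte = ISN + 1 = 40467.
Segment 1: SEQ = 40467, len = 390 B, covers [40467, 40856]
Segment 2: SEQ = 40857, len = 1218 B, covers [40857, 42074]
Segment 3: SEQ = 42075, len = 573 B, covers [42075, 42647]
Segment 4: SEQ = 42648, len = 599 B, covers [42648, 43246] [LOST]
In-order data received: bytes [40467, 42647] (segments 1..3).
Segment 4 missing -> gap begins at byte 42648.
Cumulative ACK = next expected in-order byte = 40467 + 390 + 1218 + 573 = 42648

42648


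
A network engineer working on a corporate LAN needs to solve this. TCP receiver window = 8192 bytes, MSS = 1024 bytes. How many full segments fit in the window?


Given: RWND = 8192 bytes, MSS = 1024 bytes
Full segments = floor(RWND / MSS)
Full segments = floor(8192 / 1024)
Full segments = floor(8.0) = 8

8


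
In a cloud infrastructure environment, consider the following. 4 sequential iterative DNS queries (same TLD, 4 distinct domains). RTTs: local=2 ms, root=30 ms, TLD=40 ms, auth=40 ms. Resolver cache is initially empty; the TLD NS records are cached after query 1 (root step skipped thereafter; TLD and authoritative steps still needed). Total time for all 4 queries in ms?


Lookup 1 (cold cache): local + root + TLD + auth = 2 + 30 + 40 + 40 = 112 ms
Lookups 2..4 (TLD NS cached -> skip root; new domain -> still ask TLD and auth): local + TLD + auth = 2 + 40 + 40 = 82 ms each
Remaining 3 lookups: 3 * 82 = 246 ms
Total = 112 + 246 = 358 ms

358


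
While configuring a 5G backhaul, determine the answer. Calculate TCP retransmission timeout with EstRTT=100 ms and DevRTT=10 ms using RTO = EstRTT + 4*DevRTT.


Given: EstRTT = 100 ms, DevRTT = 10 ms
Timeout = EstRTT + 4 * DevRTT
4 * DevRTT = 4 * 10 = 40
Timeout = 100 + 40 = 140 ms

140


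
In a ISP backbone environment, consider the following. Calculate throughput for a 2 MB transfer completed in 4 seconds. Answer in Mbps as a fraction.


Given: file = 2 MB, time = 4 s
File in Mb = 2 * 8 = 16 Mb
Throughput = 16 / 4 Mbps
Throughput = 4 Mbps

4


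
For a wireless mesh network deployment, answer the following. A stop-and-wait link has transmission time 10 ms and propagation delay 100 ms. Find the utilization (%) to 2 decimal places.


Given: Ttrans = 10 ms, Tprop = 100 ms
RTT = 2 * Tprop = 2 * 100 = 200 ms
U = Ttrans / (Ttrans + RTT)
U = 10 / (10 + 200)
U = 10 / 210 = 0.047619
U% = 4.76%

4.76


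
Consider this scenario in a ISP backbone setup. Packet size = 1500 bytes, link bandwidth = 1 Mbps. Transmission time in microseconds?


Given: packet = 1500 bytes, bandwidth = 1 Mbps
Packet in bits = 1500 * 8 = 12000 bits
Bandwidth = 1 * 10^6 = 1000000 bps
Time = 12000 / 1000000 seconds
Time in us = 12000 * 10^6 / 1000000 = 12000

12000


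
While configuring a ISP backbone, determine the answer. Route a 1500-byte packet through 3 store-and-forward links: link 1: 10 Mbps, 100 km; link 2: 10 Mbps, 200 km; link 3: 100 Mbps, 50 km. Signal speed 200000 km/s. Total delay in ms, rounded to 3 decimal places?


Packet = 1500 bytes = 12000 bits. Store-and-forward: sum (t_trans + t_prop) per link.
Link 1: t_trans = 12000/(10*10^6) s = 1.2000 ms; t_prop = 100/200000 s = 0.5000 ms; subtotal = 1.7000 ms
Link 2: t_trans = 12000/(10*10^6) s = 1.2000 ms; t_prop = 200/200000 s = 1.0000 ms; subtotal = 2.2000 ms
Link 3: t_trans = 12000/(100*10^6) s = 0.1200 ms; t_prop = 50/200000 s = 0.2500 ms; subtotal = 0.3700 ms
End-to-end = 1.7000 + 2.2000 + 0.3700 = 4.2700 ms -> 4.270 ms (3 dp)

4.270


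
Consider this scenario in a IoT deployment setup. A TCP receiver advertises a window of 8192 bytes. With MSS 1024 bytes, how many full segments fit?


Given: RWND = 8192 bytes, MSS = 1024 bytes
Full segments = floor(RWND / MSS)
Full segments = floor(8192 / 1024)
Full segments = floor(8.0) = 8

8


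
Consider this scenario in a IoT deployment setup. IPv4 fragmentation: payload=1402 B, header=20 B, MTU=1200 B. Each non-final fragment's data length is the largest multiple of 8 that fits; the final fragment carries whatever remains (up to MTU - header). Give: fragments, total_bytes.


Max data per non-final fragment = floor((MTU - header)/8)*8 = floor((1200 - 20)/8)*8 = floor(1180/8)*8 = 1176 B
Final fragment needs no 8-byte alignment: it can carry up to MTU - header = 1180 B
Non-final fragments needed = ceil((payload - 1180) / 1176) = ceil(222/1176) = ceil(0.1888) = 1
Number of fragments = 1 + 1 = 2
Fragment sizes (data): 1 * 1176 B + 226 B (last, 226 <= 1180 OK)
Total bytes sent = payload + n_frags * header = 1402 + 2*20 = 1402 + 40 = 1442 B

2, 1442


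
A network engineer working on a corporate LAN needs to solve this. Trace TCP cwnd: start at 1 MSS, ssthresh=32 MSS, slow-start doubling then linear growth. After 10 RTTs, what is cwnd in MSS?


RTT 0: cwnd = 1 MSS (initial)
RTT 1: cwnd = 2 MSS (slow start, doubled)
RTT 2: cwnd = 4 MSS (slow start, doubled)
RTT 3: cwnd = 8 MSS (slow start, doubled)
RTT 4: cwnd = 16 MSS (slow start, doubled)
RTT 5: cwnd = 32 MSS (slow start, doubled)
RTT 6: cwnd = 33 MSS (congestion avoidance, +1)
RTT 7: cwnd = 34 MSS (congestion avoidance, +1)
RTT 8: cwnd = 35 MSS (congestion avoidance, +1)
RTT 9: cwnd = 36 MSS (congestion avoidance, +1)
RTT 10: cwnd = 37 MSS (congestion avoidance, +1)

37


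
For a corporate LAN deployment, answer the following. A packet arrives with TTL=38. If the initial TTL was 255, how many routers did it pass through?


Given: initial TTL = 255, received TTL = 38
Hops = initial TTL - received TTL
Hops = 255 - 38 = 217

217


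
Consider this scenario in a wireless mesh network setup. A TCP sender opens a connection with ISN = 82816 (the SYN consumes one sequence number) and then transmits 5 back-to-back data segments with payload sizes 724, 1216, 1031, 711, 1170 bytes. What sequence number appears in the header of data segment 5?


The SYN occupies sequence number ISN = 82816, so the first data byte is ISN + 1 = 82817.
SEQ of data segment i = (ISN + 1) + sum of payload sizes of segments 1..i-1.
Segment 1: SEQ = 82817, payload = 724 bytes
Segment 2: SEQ = 83541, payload = 1216 bytes
Segment 3: SEQ = 84757, payload = 1031 bytes
Segment 4: SEQ = 85788, payload = 711 bytes
Segment 5: SEQ = 86499, payload = 1170 bytes
SEQ of segment 5 = 82817 + 724 + 1216 + 1031 + 711 = 86499

86499


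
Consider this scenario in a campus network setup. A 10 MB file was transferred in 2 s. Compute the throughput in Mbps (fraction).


Given: file = 10 MB, time = 2 s
File in Mb = 10 * 8 = 80 Mb
Throughput = 80 / 2 Mbps
Throughput = 40 Mbps

40


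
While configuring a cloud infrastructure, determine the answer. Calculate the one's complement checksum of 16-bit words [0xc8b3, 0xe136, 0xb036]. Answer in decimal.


Given words: [0xc8b3, 0xe136, 0xb036]
Step 1: Sum all words
Raw sum = 51379 + 57654 + 45110 = 154143
Step 2: Fold carry: (23071 + 2) = 23073
One's complement = ~23073 & 0xFFFF = 42462

42462


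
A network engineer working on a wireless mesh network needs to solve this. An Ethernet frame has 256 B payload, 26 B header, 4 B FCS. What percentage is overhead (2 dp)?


Given: payload = 256 B, header = 26 B, trailer = 4 B
Overhead bytes = header + trailer = 26 + 4 = 30
Total frame = payload + overhead = 256 + 30 = 286
Overhead % = 30 / 286 * 100 = 10.4895% -> 10.49% (2 dp)

10.49


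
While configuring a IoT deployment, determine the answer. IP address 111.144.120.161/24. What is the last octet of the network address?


Given: IP = 111.144.120.161, prefix = /24
Subnet mask = 255.255.255.0
Last octet of IP: 161
Last octet of mask: 0
Network last octet = 161 AND 0 = 0

0


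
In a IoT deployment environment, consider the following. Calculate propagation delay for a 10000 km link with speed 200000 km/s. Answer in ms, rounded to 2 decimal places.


Given: distance = 10000 km, speed = 200000 km/s
Delay = distance / speed = 10000 / 200000 seconds
Delay in ms = 10000 * 1000 / 200000
Delay = 50.0000 ms
Rounded to 2 dp = 50.00 ms

50.00


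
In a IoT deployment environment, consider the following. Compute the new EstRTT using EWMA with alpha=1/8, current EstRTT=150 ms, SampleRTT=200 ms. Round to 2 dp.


Given: EstRTT = 150 ms, SampleRTT = 200 ms, alpha = 1/8
New EstRTT = (1 - alpha) * EstRTT + alpha * SampleRTT
(7/8) * 150 = 131.25
(1/8) * 200 = 25
New EstRTT = 131.25 + 25 = 156.25 ms -> 156.25 ms (2 dp)

156.25


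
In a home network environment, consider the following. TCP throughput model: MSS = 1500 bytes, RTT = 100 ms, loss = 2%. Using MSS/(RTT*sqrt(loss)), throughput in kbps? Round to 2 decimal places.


Given: MSS = 1500 bytes, RTT = 100 ms, loss = 2%
RTT in seconds = 100 / 1000 = 0.1
Loss rate = 2% = 0.02
sqrt(loss) = sqrt(0.02) = 0.141421356237
Throughput (bytes/s) = 1500 / (0.1 * 0.141421356237) = 106066.0172
Throughput (kbps) = 106066.0172 * 8 / 1000 = 848.528137 -> 848.53 kbps (2 dp)

848.53


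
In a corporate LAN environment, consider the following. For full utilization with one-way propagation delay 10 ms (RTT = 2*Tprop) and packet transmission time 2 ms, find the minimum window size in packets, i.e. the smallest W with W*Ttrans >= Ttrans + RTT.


Given: Ttrans = 2 ms, RTT = 20 ms (= 2 * Tprop, Tprop = 10 ms)
Time until first ACK returns = Ttrans + RTT = 2 + 20 = 22 ms
Need W * Ttrans >= Ttrans + RTT  ->  W >= (Ttrans + RTT) / Ttrans
(Ttrans + RTT) / Ttrans = 22 / 2 = 11
W_min = ceil(11) = 11

11


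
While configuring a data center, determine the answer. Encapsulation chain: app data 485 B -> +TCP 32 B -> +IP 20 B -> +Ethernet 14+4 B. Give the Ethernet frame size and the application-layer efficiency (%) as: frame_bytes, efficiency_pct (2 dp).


TCP segment = 485 + 32 = 517 B
IP packet = 517 + 20 = 537 B
Ethernet frame = 537 + 14 + 4 = 555 B
Efficiency = app / frame = 485 / 555 = 0.873874 = 87.3874% -> 87.39% (2 dp)

555, 87.39


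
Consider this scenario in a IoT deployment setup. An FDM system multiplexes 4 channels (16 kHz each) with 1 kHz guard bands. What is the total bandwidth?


Given: 4 channels, 16 kHz each, guard = 1 kHz
Channel bandwidth = 4 * 16 = 64 kHz
Guard bands = 3 gaps * 1 kHz = 3 kHz
Total = 64 + 3 = 67 kHz

67


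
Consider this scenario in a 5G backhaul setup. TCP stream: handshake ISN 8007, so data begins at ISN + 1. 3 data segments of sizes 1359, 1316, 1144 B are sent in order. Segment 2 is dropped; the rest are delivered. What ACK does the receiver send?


SYN uses sequence number 8007; first data byte = ISN + 1 = 8008.
Segment 1: SEQ = 8008, len = 1359 B, covers [8008, 9366]
Segment 2: SEQ = 9367, len = 1316 B, covers [9367, 10682] [LOST]
Segment 3: SEQ = 10683, len = 1144 B, covers [10683, 11826]
In-order data received: bytes [8008, 9366] (segments 1..1).
Segment 2 missing -> gap begins at byte 9367; later segments buffered out of order.
Cumulative ACK = next expected in-order byte = 8008 + 1359 = 9367

9367


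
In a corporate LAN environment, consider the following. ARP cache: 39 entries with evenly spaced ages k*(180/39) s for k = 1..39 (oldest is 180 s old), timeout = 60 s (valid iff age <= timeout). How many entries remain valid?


Ages are k * 180/39 s for k = 1..39 (spacing = 4.6154 s).
Entry k is valid iff k * 180/39 <= 60 iff k <= 39 * 60 / 180 = 13.0000
n_valid = floor(13.0000) = 13
(n_stale = 39 - 13 = 26)

13


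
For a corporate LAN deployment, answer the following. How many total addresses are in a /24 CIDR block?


Given: CIDR prefix /24
Host bits = 32 - 24 = 8
Total addresses = 2^8 = 256

256


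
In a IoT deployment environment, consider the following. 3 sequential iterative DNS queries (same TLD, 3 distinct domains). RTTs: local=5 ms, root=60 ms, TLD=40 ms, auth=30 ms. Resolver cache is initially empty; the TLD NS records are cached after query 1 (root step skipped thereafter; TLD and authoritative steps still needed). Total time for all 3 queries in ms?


Lookup 1 (cold cache): local + root + TLD + auth = 5 + 60 + 40 + 30 = 135 ms
Lookups 2..3 (TLD NS cached -> skip root; new domain -> still ask TLD and auth): local + TLD + auth = 5 + 40 + 30 = 75 ms each
Remaining 2 lookups: 2 * 75 = 150 ms
Total = 135 + 150 = 285 ms

285


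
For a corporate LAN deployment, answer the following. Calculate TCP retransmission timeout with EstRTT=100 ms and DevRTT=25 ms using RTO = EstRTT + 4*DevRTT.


Given: EstRTT = 100 ms, DevRTT = 25 ms
Timeout = EstRTT + 4 * DevRTT
4 * DevRTT = 4 * 25 = 100
Timeout = 100 + 100 = 200 ms

200


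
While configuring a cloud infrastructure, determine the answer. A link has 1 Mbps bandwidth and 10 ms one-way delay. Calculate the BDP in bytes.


Given: bandwidth = 1 Mbps, delay = 10 ms
BDP in bits = 1 * 10^6 * 10 / 1000
BDP in bits = 10000
BDP in bytes = 10000 / 8 = 1250

1250


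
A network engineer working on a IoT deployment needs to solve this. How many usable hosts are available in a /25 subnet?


Given: subnet mask /25
Host bits = 32 - 25 = 7
Total addresses = 2^7 = 128
Usable hosts = 128 - 2 (network + broadcast) = 126

126


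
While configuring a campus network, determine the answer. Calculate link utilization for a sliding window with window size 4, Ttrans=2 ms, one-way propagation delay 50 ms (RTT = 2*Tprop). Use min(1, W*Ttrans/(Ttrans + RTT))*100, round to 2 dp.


Given: W = 4, Ttrans = 2 ms, RTT = 100 ms (= 2 * Tprop, Tprop = 50 ms)
Cycle time = Ttrans + RTT = 2 + 100 = 102 ms (first packet sent until its ACK returns)
W * Ttrans = 4 * 2 = 8 ms of sending per cycle
W * Ttrans / (Ttrans + RTT) = 8 / 102 = 0.078431
U = min(1, 0.078431) = 0.078431
U% = 7.84%

7.84


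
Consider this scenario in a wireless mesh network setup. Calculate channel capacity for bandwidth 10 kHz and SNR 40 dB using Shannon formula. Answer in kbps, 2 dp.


Given: B = 10 kHz, SNR = 40 dB
SNR linear = 10^(40/10) = 10000
1 + SNR = 10001
log2(10001) = 13.2878566418
C = 10 * 1000 * 13.2878566418 = 132878.5664 bps
C = 132.878566 kbps -> 132.88 kbps (2 dp)

132.88


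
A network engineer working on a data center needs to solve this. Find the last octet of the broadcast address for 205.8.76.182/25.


Given: IP = 205.8.76.182, prefix = /25
Host bits = 32 - 25 = 7
Network last octet = 182 AND mask = 128
Host part size = 2^7 - 1 = 127
Broadcast last octet = 128 OR 127 = 255

255


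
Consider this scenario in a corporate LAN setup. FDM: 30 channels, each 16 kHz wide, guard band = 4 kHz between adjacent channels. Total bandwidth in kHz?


Given: 30 channels, 16 kHz each, guard = 4 kHz
Channel bandwidth = 30 * 16 = 480 kHz
Guard bands = 29 gaps * 4 kHz = 116 kHz
Total = 480 + 116 = 596 kHz

596


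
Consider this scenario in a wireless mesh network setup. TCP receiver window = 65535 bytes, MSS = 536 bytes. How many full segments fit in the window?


Given: RWND = 65535 bytes, MSS = 536 bytes
Full segments = floor(RWND / MSS)
Full segments = floor(65535 / 536)
Full segments = floor(122.2668) = 122

122


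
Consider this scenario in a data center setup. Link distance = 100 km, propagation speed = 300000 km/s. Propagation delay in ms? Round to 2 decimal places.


Given: distance = 100 km, speed = 300000 km/s
Delay = distance / speed = 100 / 300000 seconds
Delay in ms = 100 * 1000 / 300000
Delay = 0.3333 ms
Rounded to 2 dp = 0.33 ms

0.33


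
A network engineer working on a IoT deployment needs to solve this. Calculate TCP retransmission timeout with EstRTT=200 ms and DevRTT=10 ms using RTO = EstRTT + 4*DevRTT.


Given: EstRTT = 200 ms, DevRTT = 10 ms
Timeout = EstRTT + 4 * DevRTT
4 * DevRTT = 4 * 10 = 40
Timeout = 200 + 40 = 240 ms

240


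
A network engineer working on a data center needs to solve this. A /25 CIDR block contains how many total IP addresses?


Given: CIDR prefix /25
Host bits = 32 - 25 = 7
Total addresses = 2^7 = 128

128


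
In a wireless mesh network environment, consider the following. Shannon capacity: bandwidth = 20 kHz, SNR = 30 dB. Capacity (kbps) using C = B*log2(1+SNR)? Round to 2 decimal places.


Given: B = 20 kHz, SNR = 30 dB
SNR linear = 10^(30/10) = 1000
1 + SNR = 1001
log2(1001) = 9.9672262588
C = 20 * 1000 * 9.9672262588 = 199344.5252 bps
C = 199.344525 kbps -> 199.34 kbps (2 dp)

199.34


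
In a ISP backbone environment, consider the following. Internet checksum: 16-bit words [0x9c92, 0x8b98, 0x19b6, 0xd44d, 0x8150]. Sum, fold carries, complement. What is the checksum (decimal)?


Given words: [0x9c92, 0x8b98, 0x19b6, 0xd44d, 0x8150]
Step 1: Sum all words
Raw sum = 40082 + 35736 + 6582 + 54349 + 33104 = 169853
Step 2: Fold carry: (38781 + 2) = 38783
One's complement = ~38783 & 0xFFFF = 26752

26752


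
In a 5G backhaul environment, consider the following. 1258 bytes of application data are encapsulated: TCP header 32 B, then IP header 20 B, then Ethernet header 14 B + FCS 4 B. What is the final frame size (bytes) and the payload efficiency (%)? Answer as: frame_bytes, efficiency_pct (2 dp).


TCP segment = 1258 + 32 = 1290 B
IP packet = 1290 + 20 = 1310 B
Ethernet frame = 1310 + 14 + 4 = 1328 B
Efficiency = app / frame = 1258 / 1328 = 0.947289 = 94.7289% -> 94.73% (2 dp)

1328, 94.73


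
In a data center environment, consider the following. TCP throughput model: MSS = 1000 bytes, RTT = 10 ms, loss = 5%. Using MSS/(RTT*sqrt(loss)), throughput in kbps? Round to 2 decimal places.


Given: MSS = 1000 bytes, RTT = 10 ms, loss = 5%
RTT in seconds = 10 / 1000 = 0.01
Loss rate = 5% = 0.05
sqrt(loss) = sqrt(0.05) = 0.223606797750
Throughput (bytes/s) = 1000 / (0.01 * 0.223606797750) = 447213.5955
Throughput (kbps) = 447213.5955 * 8 / 1000 = 3577.708764 -> 3577.71 kbps (2 dp)

3577.71


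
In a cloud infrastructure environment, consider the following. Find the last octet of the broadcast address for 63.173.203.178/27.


Given: IP = 63.173.203.178, prefix = /27
Host bits = 32 - 27 = 5
Network last octet = 178 AND mask = 160
Host part size = 2^5 - 1 = 31
Broadcast last octet = 160 OR 31 = 191

191


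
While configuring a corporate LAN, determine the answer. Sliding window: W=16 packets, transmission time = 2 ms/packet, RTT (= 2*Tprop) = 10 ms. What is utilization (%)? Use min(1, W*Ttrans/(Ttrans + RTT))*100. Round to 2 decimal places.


Given: W = 16, Ttrans = 2 ms, RTT = 10 ms (= 2 * Tprop, Tprop = 5 ms)
Cycle time = Ttrans + RTT = 2 + 10 = 12 ms (first packet sent until its ACK returns)
W * Ttrans = 16 * 2 = 32 ms of sending per cycle
W * Ttrans / (Ttrans + RTT) = 32 / 12 = 2.666667
U = min(1, 2.666667) = 1.000000
U% = 100.00%

100.00


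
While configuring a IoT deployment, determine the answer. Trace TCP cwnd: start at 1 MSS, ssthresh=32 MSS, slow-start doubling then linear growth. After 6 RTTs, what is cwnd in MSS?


RTT 0: cwnd = 1 MSS (initial)
RTT 1: cwnd = 2 MSS (slow start, doubled)
RTT 2: cwnd = 4 MSS (slow start, doubled)
RTT 3: cwnd = 8 MSS (slow start, doubled)
RTT 4: cwnd = 16 MSS (slow start, doubled)
RTT 5: cwnd = 32 MSS (slow start, doubled)
RTT 6: cwnd = 33 MSS (congestion avoidance, +1)

33


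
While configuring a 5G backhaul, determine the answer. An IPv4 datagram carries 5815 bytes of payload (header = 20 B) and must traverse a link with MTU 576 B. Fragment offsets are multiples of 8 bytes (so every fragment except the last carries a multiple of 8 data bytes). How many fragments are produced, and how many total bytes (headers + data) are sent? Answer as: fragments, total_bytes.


Max data per non-final fragment = floor((MTU - header)/8)*8 = floor((576 - 20)/8)*8 = floor(556/8)*8 = 552 B
Final fragment needs no 8-byte alignment: it can carry up to MTU - header = 556 B
Non-final fragments needed = ceil((payload - 556) / 552) = ceil(5259/552) = ceil(9.5272) = 10
Number of fragments = 10 + 1 = 11
Fragment sizes (data): 10 * 552 B + 295 B (last, 295 <= 556 OK)
Total bytes sent = payload + n_frags * header = 5815 + 11*20 = 5815 + 220 = 6035 B

11, 6035


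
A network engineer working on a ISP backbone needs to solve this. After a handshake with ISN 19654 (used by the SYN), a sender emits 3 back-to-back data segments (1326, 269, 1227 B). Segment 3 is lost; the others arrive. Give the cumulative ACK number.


SYN uses sequence number 19654; first data byte = ISN + 1 = 19655.
Segment 1: SEQ = 19655, len = 1326 B, covers [19655, 20980]
Segment 2: SEQ = 20981, len = 269 B, covers [20981, 21249]
Segment 3: SEQ = 21250, len = 1227 B, covers [21250, 22476] [LOST]
In-order data received: bytes [19655, 21249] (segments 1..2).
Segment 3 missing -> gap begins at byte 21250.
Cumulative ACK = next expected in-order byte = 19655 + 1326 + 269 = 21250

21250


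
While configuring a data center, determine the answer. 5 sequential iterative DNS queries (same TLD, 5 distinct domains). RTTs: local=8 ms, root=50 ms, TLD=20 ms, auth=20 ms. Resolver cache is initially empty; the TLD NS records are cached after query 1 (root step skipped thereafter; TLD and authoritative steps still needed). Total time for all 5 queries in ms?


Lookup 1 (cold cache): local + root + TLD + auth = 8 + 50 + 20 + 20 = 98 ms
Lookups 2..5 (TLD NS cached -> skip root; new domain -> still ask TLD and auth): local + TLD + auth = 8 + 20 + 20 = 48 ms each
Remaining 4 lookups: 4 * 48 = 192 ms
Total = 98 + 192 = 290 ms

290


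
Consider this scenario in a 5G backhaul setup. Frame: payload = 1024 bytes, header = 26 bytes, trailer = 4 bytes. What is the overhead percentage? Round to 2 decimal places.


Given: payload = 1024 B, header = 26 B, trailer = 4 B
Overhead bytes = header + trailer = 26 + 4 = 30
Total frame = payload + overhead = 1024 + 30 = 1054
Overhead % = 30 / 1054 * 100 = 2.8463% -> 2.85% (2 dp)

2.85


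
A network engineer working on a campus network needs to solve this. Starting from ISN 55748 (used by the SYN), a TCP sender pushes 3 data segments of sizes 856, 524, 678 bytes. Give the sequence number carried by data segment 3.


The SYN occupies sequence number ISN = 55748, so the first data byte is ISN + 1 = 55749.
SEQ of data segment i = (ISN + 1) + sum of payload sizes of segments 1..i-1.
Segment 1: SEQ = 55749, payload = 856 bytes
Segment 2: SEQ = 56605, payload = 524 bytes
Segment 3: SEQ = 57129, payload = 678 bytes
SEQ of segment 3 = 55749 + 856 + 524 = 57129

57129


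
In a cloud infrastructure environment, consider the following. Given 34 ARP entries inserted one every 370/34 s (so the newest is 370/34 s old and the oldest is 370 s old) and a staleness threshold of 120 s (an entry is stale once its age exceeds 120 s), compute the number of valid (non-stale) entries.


Ages are k * 370/34 s for k = 1..34 (spacing = 10.8824 s).
Entry k is valid iff k * 370/34 <= 120 iff k <= 34 * 120 / 370 = 11.0270
n_valid = floor(11.0270) = 11
(n_stale = 34 - 11 = 23)

11


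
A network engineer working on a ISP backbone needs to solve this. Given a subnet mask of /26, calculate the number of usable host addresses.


Given: subnet mask /26
Host bits = 32 - 26 = 6
Total addresses = 2^6 = 64
Usable hosts = 64 - 2 (network + broadcast) = 62

62


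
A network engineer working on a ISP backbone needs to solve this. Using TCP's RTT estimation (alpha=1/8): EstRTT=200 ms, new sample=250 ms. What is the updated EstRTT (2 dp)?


Given: EstRTT = 200 ms, SampleRTT = 250 ms, alpha = 1/8
New EstRTT = (1 - alpha) * EstRTT + alpha * SampleRTT
(7/8) * 200 = 175
(1/8) * 250 = 31.25
New EstRTT = 175 + 31.25 = 206.25 ms -> 206.25 ms (2 dp)

206.25


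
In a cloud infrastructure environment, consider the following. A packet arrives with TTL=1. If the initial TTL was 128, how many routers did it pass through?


Given: initial TTL = 128, received TTL = 1
Hops = initial TTL - received TTL
Hops = 128 - 1 = 127

127


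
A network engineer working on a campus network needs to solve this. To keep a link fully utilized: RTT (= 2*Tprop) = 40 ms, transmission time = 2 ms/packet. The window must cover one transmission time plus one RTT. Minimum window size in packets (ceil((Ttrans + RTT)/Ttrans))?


Given: Ttrans = 2 ms, RTT = 40 ms (= 2 * Tprop, Tprop = 20 ms)
Time until first ACK returns = Ttrans + RTT = 2 + 40 = 42 ms
Need W * Ttrans >= Ttrans + RTT  ->  W >= (Ttrans + RTT) / Ttrans
(Ttrans + RTT) / Ttrans = 42 / 2 = 21
W_min = ceil(21) = 21

21


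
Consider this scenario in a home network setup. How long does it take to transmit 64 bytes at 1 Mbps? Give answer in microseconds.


Given: packet = 64 bytes, bandwidth = 1 Mbps
Packet in bits = 64 * 8 = 512 bits
Bandwidth = 1 * 10^6 = 1000000 bps
Time = 512 / 1000000 seconds
Time in us = 512 * 10^6 / 1000000 = 512

512


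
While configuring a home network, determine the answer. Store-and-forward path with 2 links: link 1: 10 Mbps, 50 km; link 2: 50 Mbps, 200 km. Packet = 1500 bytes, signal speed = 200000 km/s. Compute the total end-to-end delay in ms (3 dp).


Packet = 1500 bytes = 12000 bits. Store-and-forward: sum (t_trans + t_prop) per link.
Link 1: t_trans = 12000/(10*10^6) s = 1.2000 ms; t_prop = 50/200000 s = 0.2500 ms; subtotal = 1.4500 ms
Link 2: t_trans = 12000/(50*10^6) s = 0.2400 ms; t_prop = 200/200000 s = 1.0000 ms; subtotal = 1.2400 ms
End-to-end = 1.4500 + 1.2400 = 2.6900 ms -> 2.690 ms (3 dp)

2.690


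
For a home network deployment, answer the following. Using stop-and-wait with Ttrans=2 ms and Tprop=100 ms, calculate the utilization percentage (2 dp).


Given: Ttrans = 2 ms, Tprop = 100 ms
RTT = 2 * Tprop = 2 * 100 = 200 ms
U = Ttrans / (Ttrans + RTT)
U = 2 / (2 + 200)
U = 2 / 202 = 0.009901
U% = 0.99%

0.99


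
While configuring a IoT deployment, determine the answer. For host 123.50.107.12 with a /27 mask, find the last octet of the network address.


Given: IP = 123.50.107.12, prefix = /27
Subnet mask = 255.255.255.224
Last octet of IP: 12
Last octet of mask: 224
Network last octet = 12 AND 224 = 0

0


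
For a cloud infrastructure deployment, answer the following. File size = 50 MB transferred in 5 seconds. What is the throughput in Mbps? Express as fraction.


Given: file = 50 MB, time = 5 s
File in Mb = 50 * 8 = 400 Mb
Throughput = 400 / 5 Mbps
Throughput = 80 Mbps

80


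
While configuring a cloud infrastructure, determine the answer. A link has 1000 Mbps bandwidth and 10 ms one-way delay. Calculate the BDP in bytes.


Given: bandwidth = 1000 Mbps, delay = 10 ms
BDP in bits = 1000 * 10^6 * 10 / 1000
BDP in bits = 10000000
BDP in bytes = 10000000 / 8 = 1250000

1250000


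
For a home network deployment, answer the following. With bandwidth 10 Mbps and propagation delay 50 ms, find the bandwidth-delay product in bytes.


Given: bandwidth = 10 Mbps, delay = 50 ms
BDP in bits = 10 * 10^6 * 50 / 1000
BDP in bits = 500000
BDP in bytes = 500000 / 8 = 62500

62500


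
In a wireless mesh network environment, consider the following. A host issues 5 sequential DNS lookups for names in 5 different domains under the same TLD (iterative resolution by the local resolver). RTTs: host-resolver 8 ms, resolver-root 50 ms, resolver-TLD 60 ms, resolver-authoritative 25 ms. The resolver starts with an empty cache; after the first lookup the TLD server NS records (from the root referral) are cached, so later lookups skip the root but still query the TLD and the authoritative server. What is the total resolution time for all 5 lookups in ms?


Lookup 1 (cold cache): local + root + TLD + auth = 8 + 50 + 60 + 25 = 143 ms
Lookups 2..5 (TLD NS cached -> skip root; new domain -> still ask TLD and auth): local + TLD + auth = 8 + 60 + 25 = 93 ms each
Remaining 4 lookups: 4 * 93 = 372 ms
Total = 143 + 372 = 515 ms

515


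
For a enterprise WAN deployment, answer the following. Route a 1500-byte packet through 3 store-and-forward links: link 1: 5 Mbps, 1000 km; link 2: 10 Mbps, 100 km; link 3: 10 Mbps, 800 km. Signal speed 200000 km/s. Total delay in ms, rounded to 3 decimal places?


Packet = 1500 bytes = 12000 bits. Store-and-forward: sum (t_trans + t_prop) per link.
Link 1: t_trans = 12000/(5*10^6) s = 2.4000 ms; t_prop = 1000/200000 s = 5.0000 ms; subtotal = 7.4000 ms
Link 2: t_trans = 12000/(10*10^6) s = 1.2000 ms; t_prop = 100/200000 s = 0.5000 ms; subtotal = 1.7000 ms
Link 3: t_trans = 12000/(10*10^6) s = 1.2000 ms; t_prop = 800/200000 s = 4.0000 ms; subtotal = 5.2000 ms
End-to-end = 7.4000 + 1.7000 + 5.2000 = 14.3000 ms -> 14.300 ms (3 dp)

14.300


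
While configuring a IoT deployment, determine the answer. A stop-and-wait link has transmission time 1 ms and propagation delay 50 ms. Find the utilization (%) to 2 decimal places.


Given: Ttrans = 1 ms, Tprop = 50 ms
RTT = 2 * Tprop = 2 * 50 = 100 ms
U = Ttrans / (Ttrans + RTT)
U = 1 / (1 + 100)
U = 1 / 101 = 0.009901
U% = 0.99%

0.99
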